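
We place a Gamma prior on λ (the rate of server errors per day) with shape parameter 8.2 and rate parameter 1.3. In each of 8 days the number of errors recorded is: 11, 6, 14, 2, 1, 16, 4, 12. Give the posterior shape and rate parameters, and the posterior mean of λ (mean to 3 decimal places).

Posterior: Gamma(shape=74.2, rate=9.3); mean ≈ 7.978

Total count ∑xᵢ = 66 over n = 8 days.
Gamma is conjugate to the Poisson likelihood: posterior is Gamma(shape = 8.2+66 = 74.2, rate = 1.3+8 = 9.3).
E[λ | data] = 74.2/9.3 = 7.978.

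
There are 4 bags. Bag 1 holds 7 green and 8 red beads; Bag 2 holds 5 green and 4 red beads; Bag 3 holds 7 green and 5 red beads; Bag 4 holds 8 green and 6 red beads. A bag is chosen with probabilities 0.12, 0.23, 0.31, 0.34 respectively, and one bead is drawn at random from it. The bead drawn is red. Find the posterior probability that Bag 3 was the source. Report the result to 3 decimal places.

Posterior probability ≈ 0.293

Tabulate prior·likelihood by source: [1] prior 0.12, lik 0.5333, product 0.06400; [2] prior 0.23, lik 0.4444, product 0.1022; [3] prior 0.31, lik 0.4167, product 0.1292; [4] prior 0.34, lik 0.4286, product 0.1457.
Normalizing constant = 0.44110; the posterior for Bag 3 is its product over the sum, 0.1292/0.44110 = 0.293.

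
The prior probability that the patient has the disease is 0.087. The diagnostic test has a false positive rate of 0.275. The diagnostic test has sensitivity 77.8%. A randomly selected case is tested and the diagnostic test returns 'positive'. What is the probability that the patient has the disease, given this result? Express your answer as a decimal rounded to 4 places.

P(H | E) ≈ 0.2123

Let H be the event that the patient has the disease. P(H) = 0.087, so P(¬H) = 0.913. With E the 'positive' result, P(E|H) = 0.778 and P(E|¬H) = 0.275.
P(E) = 0.778·0.087 + 0.275·0.913 = 0.067686 + 0.25108 = 0.31876.
By Bayes' theorem, P(H|E) = 0.067686 / 0.31876 = 0.2123.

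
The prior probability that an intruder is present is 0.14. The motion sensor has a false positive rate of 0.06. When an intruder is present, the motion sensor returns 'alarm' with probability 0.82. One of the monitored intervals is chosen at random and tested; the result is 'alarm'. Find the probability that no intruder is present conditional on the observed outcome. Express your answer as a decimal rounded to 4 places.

Let H be the event that an intruder is present. P(H) = 0.14, so P(¬H) = 0.86. With E the 'alarm' result, P(E|H) = 0.82 and P(E|¬H) = 0.06.
P(E) = 0.82·0.14 + 0.06·0.86 = 0.11480 + 0.051600 = 0.16640.
By Bayes' theorem, P(H|E) = 0.11480 / 0.16640 = 0.6899. Hence P(¬H|E) = 1 − 0.6899 = 0.3101.

P(¬H | E) ≈ 0.3101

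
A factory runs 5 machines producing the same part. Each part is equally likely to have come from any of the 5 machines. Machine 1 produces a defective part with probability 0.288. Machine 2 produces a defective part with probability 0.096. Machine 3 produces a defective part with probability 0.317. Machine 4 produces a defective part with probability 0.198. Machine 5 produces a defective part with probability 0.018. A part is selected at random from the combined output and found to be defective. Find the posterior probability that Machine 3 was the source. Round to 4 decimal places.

P(defective|M1) = 0.288; P(defective|M2) = 0.096; P(defective|M3) = 0.317; P(defective|M4) = 0.198; P(defective|M5) = 0.018.
Prior × likelihood for each source: 0.2·0.288=0.05760, 0.2·0.096=0.01920, 0.2·0.317=0.06340, 0.2·0.198=0.03960, 0.2·0.018=0.003600. Summing gives P(defective) = 0.18340.
P(Machine 3 | defective) = 0.06340 / 0.18340 = 0.3457.

Posterior probability ≈ 0.3457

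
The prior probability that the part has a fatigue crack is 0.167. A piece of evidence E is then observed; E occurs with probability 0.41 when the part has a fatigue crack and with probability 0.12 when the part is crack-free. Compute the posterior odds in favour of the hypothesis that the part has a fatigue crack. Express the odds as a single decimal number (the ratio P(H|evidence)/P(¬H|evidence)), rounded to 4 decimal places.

Posterior odds ≈ 0.6850

Prior odds = 0.167/(1−0.167) = 0.20048.
Likelihood ratio for E = 0.41/0.12 = 3.4167.
Posterior odds = prior odds × LR = 0.68497.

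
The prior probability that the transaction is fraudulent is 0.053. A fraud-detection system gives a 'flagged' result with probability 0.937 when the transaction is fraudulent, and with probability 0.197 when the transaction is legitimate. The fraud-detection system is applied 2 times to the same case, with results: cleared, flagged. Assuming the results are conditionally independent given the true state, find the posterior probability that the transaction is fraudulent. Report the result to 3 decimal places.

Posterior P(H) ≈ 0.020

With H the event that the transaction is fraudulent, the joint likelihood of the observed sequence is P(data|H) = 0.063·0.937 = 0.059031 and P(data|¬H) = 0.803·0.197 = 0.15819.
Bayes: P(H|data) = 0.053·0.059031 / (0.053·0.059031 + 0.947·0.15819) = 0.0031286/0.15294 = 0.0205.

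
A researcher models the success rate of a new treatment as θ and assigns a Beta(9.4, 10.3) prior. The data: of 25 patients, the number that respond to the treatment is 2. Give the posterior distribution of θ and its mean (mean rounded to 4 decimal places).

The binomial likelihood is conjugate to the Beta prior: with 2 successes and 23 failures, the posterior is Beta(9.4+2, 10.3+23) = Beta(11.4, 33.3).
Posterior mean = α/(α+β) = 11.4/44.7 = 0.2550.

Posterior: Beta(11.4, 33.3); mean ≈ 0.2550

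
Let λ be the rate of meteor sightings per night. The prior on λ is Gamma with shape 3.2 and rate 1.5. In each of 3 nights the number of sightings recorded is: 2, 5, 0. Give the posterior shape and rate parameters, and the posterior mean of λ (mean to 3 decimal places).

The Poisson likelihood adds the total count to the shape and the number of exposure periods to the rate. Here ∑xᵢ = 7 and n = 3, so shape 3.2→10.2 and rate 1.5→4.5.
E[λ | data] = 10.2/4.5 = 2.267.

Posterior: Gamma(shape=10.2, rate=4.5); mean ≈ 2.267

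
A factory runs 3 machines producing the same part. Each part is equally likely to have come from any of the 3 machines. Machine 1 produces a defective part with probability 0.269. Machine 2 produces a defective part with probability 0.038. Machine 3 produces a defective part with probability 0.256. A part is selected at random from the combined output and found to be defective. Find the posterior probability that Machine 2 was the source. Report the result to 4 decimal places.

P(defective|M1) = 0.269; P(defective|M2) = 0.038; P(defective|M3) = 0.256.
Prior × likelihood for each source: 0.333333·0.269=0.08967, 0.333333·0.038=0.01267, 0.333333·0.256=0.08533. Summing gives P(defective) = 0.18767.
P(Machine 2 | defective) = 0.01267 / 0.18767 = 0.0675.

Posterior probability ≈ 0.0675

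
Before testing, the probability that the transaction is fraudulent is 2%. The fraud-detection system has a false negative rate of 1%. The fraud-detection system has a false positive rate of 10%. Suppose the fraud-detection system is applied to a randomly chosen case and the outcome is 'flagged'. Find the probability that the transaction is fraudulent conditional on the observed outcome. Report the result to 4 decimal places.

P(H | E) ≈ 0.1681

Let H be the event that the transaction is fraudulent. P(H) = 0.02, so P(¬H) = 0.98. With E the 'flagged' result, P(E|H) = 0.99 and P(E|¬H) = 0.1.
P(E) = 0.99·0.02 + 0.1·0.98 = 0.019800 + 0.098000 = 0.11780.
By Bayes' theorem, P(H|E) = 0.019800 / 0.11780 = 0.1681.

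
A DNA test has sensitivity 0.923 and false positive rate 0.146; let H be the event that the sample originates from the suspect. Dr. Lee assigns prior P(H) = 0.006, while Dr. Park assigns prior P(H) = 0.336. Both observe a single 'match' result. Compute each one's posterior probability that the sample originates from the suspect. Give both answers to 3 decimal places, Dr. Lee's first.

Dr. Lee: 0.037; Dr. Park: 0.762

P('+'|H) = 0.923, P('+'|¬H) = 0.146.
Dr. Lee: numerator 0.923·0.006 = 0.0055380; evidence = 0.0055380+0.146·0.994 = 0.15066; posterior = 0.037.
Dr. Park: numerator 0.923·0.336 = 0.31013; evidence = 0.31013+0.146·0.664 = 0.40707; posterior = 0.762.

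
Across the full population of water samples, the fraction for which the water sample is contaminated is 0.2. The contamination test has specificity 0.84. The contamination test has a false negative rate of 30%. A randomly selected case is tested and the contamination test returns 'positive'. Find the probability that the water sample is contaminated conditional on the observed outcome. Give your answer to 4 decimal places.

Let H be the event that the water sample is contaminated. P(H) = 0.2, so P(¬H) = 0.8. With E the 'positive' result, P(E|H) = 0.7 and P(E|¬H) = 0.16.
P(E) = 0.7·0.2 + 0.16·0.8 = 0.14000 + 0.12800 = 0.26800.
By Bayes' theorem, P(H|E) = 0.14000 / 0.26800 = 0.5224.

P(H | E) ≈ 0.5224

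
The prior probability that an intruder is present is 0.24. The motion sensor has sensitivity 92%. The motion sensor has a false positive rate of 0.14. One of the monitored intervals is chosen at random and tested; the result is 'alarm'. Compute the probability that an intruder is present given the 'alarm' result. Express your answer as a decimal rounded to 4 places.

P(H | E) ≈ 0.6748

Write H for 'an intruder is present'. Prior odds H:¬H = 0.24/0.76 = 0.31579. For the 'alarm' outcome, the likelihood ratio is 0.92/0.14 = 6.5714.
Posterior odds = 0.31579 × 6.5714 = 2.0752, so P(H|E) = 2.0752/(1+2.0752) = 0.6748.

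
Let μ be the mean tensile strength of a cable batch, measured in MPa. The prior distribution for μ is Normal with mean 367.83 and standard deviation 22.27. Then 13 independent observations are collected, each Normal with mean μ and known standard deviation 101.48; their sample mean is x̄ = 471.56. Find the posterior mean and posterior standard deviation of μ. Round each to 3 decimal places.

Posterior mean ≈ 407.768; posterior SD ≈ 17.464

With known σ, the Normal prior is conjugate. Weight on the data is w = (n/σ²)/(n/σ² + 1/τ₀²) = 0.00126236/(0.00126236+0.00201632) = 0.38502.
Posterior mean = w·x̄ + (1−w)·μ₀ = 0.38502·471.56 + 0.61498·367.83 = 407.768. Posterior variance = 1/(0.00126236+0.00201632) = 305.001, so SD = 17.464.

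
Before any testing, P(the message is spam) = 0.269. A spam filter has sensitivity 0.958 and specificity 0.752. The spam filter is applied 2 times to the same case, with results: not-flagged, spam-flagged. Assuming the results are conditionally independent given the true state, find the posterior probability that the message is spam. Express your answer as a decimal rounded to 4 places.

Posterior P(H) ≈ 0.0736

With H the event that the message is spam, the joint likelihood of the observed sequence is P(data|H) = 0.042·0.958 = 0.040236 and P(data|¬H) = 0.752·0.248 = 0.18650.
Bayes: P(H|data) = 0.269·0.040236 / (0.269·0.040236 + 0.731·0.18650) = 0.010823/0.14715 = 0.0736.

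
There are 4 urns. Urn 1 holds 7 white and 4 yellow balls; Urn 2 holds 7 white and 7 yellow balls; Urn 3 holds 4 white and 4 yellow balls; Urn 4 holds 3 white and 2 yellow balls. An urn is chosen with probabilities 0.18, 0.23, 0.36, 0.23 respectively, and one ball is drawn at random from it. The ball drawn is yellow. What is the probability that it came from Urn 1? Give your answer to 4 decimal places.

Posterior probability ≈ 0.1447

Tabulate prior·likelihood by source: [1] prior 0.18, lik 0.3636, product 0.06545; [2] prior 0.23, lik 0.5, product 0.1150; [3] prior 0.36, lik 0.5, product 0.1800; [4] prior 0.23, lik 0.4, product 0.09200.
Normalizing constant = 0.45245; the posterior for Urn 1 is its product over the sum, 0.06545/0.45245 = 0.1447.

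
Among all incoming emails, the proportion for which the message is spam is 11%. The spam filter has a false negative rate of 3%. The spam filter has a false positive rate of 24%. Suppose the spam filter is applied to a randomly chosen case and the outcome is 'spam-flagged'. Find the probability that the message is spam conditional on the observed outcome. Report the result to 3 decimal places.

Let H be the event that the message is spam. P(H) = 0.11, so P(¬H) = 0.89. With E the 'spam-flagged' result, P(E|H) = 0.97 and P(E|¬H) = 0.24.
P(E) = 0.97·0.11 + 0.24·0.89 = 0.10670 + 0.21360 = 0.32030.
By Bayes' theorem, P(H|E) = 0.10670 / 0.32030 = 0.333.

P(H | E) ≈ 0.333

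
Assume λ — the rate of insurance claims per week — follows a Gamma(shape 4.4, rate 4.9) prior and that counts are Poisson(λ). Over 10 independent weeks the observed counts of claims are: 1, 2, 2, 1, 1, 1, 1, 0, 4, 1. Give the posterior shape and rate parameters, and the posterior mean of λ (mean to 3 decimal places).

Posterior: Gamma(shape=18.4, rate=14.9); mean ≈ 1.235

Total count ∑xᵢ = 14 over n = 10 weeks.
Gamma is conjugate to the Poisson likelihood: posterior is Gamma(shape = 4.4+14 = 18.4, rate = 4.9+10 = 14.9).
Posterior mean = shape/rate = 18.4/14.9 = 1.235.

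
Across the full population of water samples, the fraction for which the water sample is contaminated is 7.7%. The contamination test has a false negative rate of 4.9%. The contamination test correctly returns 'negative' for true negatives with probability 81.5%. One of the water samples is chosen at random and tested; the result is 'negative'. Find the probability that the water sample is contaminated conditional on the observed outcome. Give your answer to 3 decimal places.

P(H | E) ≈ 0.005

Write H for 'the water sample is contaminated'. Prior odds H:¬H = 0.077/0.923 = 0.083424. For the 'negative' outcome, the likelihood ratio is 0.049/0.815 = 0.060123.
Posterior odds = 0.083424 × 0.060123 = 0.0050157, so P(H|E) = 0.0050157/(1+0.0050157) = 0.005.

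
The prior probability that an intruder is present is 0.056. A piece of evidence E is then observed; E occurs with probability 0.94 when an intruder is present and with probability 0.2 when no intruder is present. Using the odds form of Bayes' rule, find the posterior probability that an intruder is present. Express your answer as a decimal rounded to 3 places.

Prior odds = 0.056/(1−0.056) = 0.059322.
Likelihood ratio for E = 0.94/0.2 = 4.7000.
Posterior odds = prior odds × LR = 0.27881.
Posterior probability = odds/(1+odds) = 0.27881/1.2788 = 0.218.

Posterior probability ≈ 0.218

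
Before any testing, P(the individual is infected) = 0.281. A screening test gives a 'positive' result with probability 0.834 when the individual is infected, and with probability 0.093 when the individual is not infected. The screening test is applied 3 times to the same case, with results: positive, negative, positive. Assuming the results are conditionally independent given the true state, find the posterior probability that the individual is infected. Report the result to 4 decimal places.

With H the event that the individual is infected, the joint likelihood of the observed sequence is P(data|H) = 0.834·0.166·0.834 = 0.11546 and P(data|¬H) = 0.093·0.907·0.093 = 0.0078446.
Bayes: P(H|data) = 0.281·0.11546 / (0.281·0.11546 + 0.719·0.0078446) = 0.032445/0.038085 = 0.8519.

Posterior P(H) ≈ 0.8519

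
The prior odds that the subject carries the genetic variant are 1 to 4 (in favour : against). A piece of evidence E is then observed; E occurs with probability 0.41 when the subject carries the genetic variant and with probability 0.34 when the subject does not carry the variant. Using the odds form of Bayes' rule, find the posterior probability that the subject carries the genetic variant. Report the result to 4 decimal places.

Prior odds = 1/4 = 0.25000.
Likelihood ratio for E = 0.41/0.34 = 1.2059.
Posterior odds = prior odds × LR = 0.30147.
Posterior probability = odds/(1+odds) = 0.30147/1.3015 = 0.2316.

Posterior probability ≈ 0.2316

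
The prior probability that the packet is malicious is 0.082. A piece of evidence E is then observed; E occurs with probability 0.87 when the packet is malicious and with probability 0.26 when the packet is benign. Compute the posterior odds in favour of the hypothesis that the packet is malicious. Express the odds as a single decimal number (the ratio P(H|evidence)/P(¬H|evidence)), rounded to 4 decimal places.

Posterior odds ≈ 0.2989

Prior odds = 0.082/(1−0.082) = 0.089325. In log-odds, ln(0.089325) = -2.4155.
Add log likelihood ratio: ln(3.3462) = 1.2078.
Posterior log-odds = -1.2077, so posterior odds = exp(-1.2077) = 0.29889.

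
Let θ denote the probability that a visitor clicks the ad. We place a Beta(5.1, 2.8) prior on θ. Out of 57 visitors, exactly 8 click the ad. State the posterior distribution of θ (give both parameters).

The binomial likelihood is conjugate to the Beta prior: with 8 successes and 49 failures, the posterior is Beta(5.1+8, 2.8+49) = Beta(13.1, 51.8).

Posterior: Beta(13.1, 51.8)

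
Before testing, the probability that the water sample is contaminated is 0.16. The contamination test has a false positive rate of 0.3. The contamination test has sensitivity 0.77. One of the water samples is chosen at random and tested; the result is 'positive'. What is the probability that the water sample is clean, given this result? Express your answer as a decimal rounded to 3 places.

Let H be the event that the water sample is contaminated. P(H) = 0.16, so P(¬H) = 0.84. With E the 'positive' result, P(E|H) = 0.77 and P(E|¬H) = 0.3.
P(E) = 0.77·0.16 + 0.3·0.84 = 0.12320 + 0.25200 = 0.37520.
By Bayes' theorem, P(H|E) = 0.12320 / 0.37520 = 0.328. Hence P(¬H|E) = 1 − 0.328 = 0.672.

P(¬H | E) ≈ 0.672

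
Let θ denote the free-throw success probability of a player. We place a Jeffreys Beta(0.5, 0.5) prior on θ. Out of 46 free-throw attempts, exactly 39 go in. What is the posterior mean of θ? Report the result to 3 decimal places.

Posterior mean ≈ 0.840

The binomial likelihood is conjugate to the Beta prior: with 39 successes and 7 failures, the posterior is Beta(0.5+39, 0.5+7) = Beta(39.5, 7.5).
Posterior mean = α/(α+β) = 39.5/47 = 0.840.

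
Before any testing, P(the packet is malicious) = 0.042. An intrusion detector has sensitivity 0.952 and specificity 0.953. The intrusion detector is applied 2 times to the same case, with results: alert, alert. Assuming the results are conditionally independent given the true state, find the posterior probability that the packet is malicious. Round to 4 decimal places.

Let H be the event that the packet is malicious; start with P(H) = 0.042. P('alert'|H) = 0.952, P('alert'|¬H) = 0.047.
Update on result 1 ('alert'): P(H) ← 0.952·0.0420 / (0.952·0.0420 + 0.047·0.9580) = 0.039984/0.085010 = 0.4703.
Update on result 2 ('alert'): P(H) ← 0.952·0.4703 / (0.952·0.4703 + 0.047·0.5297) = 0.44777/0.47266 = 0.9473.

Posterior P(H) ≈ 0.9473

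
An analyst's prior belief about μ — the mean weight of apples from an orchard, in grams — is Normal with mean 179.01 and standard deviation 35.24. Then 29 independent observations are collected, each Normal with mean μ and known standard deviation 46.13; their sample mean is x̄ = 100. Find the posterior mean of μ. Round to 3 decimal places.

Prior precision 1/τ₀² = 1/35.24² = 0.00080525; data precision n/σ² = 29/46.13² = 0.0136280.
Posterior precision = 0.00080525 + 0.0136280 = 0.0144332.
Posterior mean = (0.00080525·179.01 + 0.0136280·100) / 0.0144332 = 104.408.

Posterior mean ≈ 104.408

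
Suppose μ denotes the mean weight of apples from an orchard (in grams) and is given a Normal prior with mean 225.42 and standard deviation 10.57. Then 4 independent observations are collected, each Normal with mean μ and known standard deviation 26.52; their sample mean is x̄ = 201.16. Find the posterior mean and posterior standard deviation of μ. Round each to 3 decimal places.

Posterior mean ≈ 215.994; posterior SD ≈ 8.265

With known σ, the Normal prior is conjugate. Weight on the data is w = (n/σ²)/(n/σ² + 1/τ₀²) = 0.00568739/(0.00568739+0.00895056) = 0.38854.
Posterior mean = w·x̄ + (1−w)·μ₀ = 0.38854·201.16 + 0.61146·225.42 = 215.994. Posterior variance = 1/(0.00568739+0.00895056) = 68.3156, so SD = 8.265.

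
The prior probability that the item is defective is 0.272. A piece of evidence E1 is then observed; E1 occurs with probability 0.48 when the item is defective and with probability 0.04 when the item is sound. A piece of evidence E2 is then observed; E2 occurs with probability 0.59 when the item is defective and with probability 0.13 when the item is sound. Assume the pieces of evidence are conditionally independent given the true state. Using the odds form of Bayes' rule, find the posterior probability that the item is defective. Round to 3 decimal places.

Prior odds = 0.272/(1−0.272) = 0.37363. In log-odds, ln(0.37363) = -0.98450.
Add log likelihood ratios: ln(12.000) + ln(4.5385) = 3.9975.
Posterior log-odds = 3.0130, so posterior odds = exp(3.0130) = 20.348. Converting, P(H|E) = 20.348/21.348 = 0.953.

Posterior probability ≈ 0.953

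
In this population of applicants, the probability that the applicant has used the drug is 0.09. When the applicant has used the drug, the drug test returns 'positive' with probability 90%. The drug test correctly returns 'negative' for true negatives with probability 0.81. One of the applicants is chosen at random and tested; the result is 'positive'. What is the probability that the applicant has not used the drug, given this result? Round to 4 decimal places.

Let H be the event that the applicant has used the drug. P(H) = 0.09, so P(¬H) = 0.91. With E the 'positive' result, P(E|H) = 0.9 and P(E|¬H) = 0.19.
P(E) = 0.9·0.09 + 0.19·0.91 = 0.081000 + 0.17290 = 0.25390.
By Bayes' theorem, P(H|E) = 0.081000 / 0.25390 = 0.3190. Hence P(¬H|E) = 1 − 0.3190 = 0.6810.

P(¬H | E) ≈ 0.6810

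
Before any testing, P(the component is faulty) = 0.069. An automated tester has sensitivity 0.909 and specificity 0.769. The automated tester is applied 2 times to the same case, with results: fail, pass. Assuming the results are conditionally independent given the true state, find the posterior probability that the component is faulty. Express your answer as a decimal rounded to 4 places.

Posterior P(H) ≈ 0.0334

Let H be the event that the component is faulty; start with P(H) = 0.069. P('fail'|H) = 0.909, P('fail'|¬H) = 0.231.
Update on result 1 ('fail'): P(H) ← 0.909·0.0690 / (0.909·0.0690 + 0.231·0.9310) = 0.062721/0.27778 = 0.2258.
Update on result 2 ('pass'): P(H) ← 0.091·0.2258 / (0.091·0.2258 + 0.769·0.7742) = 0.020547/0.61591 = 0.0334.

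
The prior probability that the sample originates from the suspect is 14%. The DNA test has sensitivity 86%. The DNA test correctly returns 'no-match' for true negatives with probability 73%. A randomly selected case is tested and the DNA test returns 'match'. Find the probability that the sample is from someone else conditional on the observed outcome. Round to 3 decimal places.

P(¬H | E) ≈ 0.659

Write H for 'the sample originates from the suspect'. Prior odds H:¬H = 0.14/0.86 = 0.16279. For the 'match' outcome, the likelihood ratio is 0.86/0.27 = 3.1852.
Posterior odds = 0.16279 × 3.1852 = 0.51852, so P(H|E) = 0.51852/(1+0.51852) = 0.341. Then P(¬H|E) = 1 − 0.341 = 0.659.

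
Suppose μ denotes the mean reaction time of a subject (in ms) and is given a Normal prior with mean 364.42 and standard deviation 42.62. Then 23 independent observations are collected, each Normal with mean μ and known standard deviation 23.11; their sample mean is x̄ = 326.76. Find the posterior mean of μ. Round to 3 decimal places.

With known σ, the Normal prior is conjugate. Weight on the data is w = (n/σ²)/(n/σ² + 1/τ₀²) = 0.0430653/(0.0430653+0.00055052) = 0.98738.
Posterior mean = w·x̄ + (1−w)·μ₀ = 0.98738·326.76 + 0.012622·364.42 = 327.235.

Posterior mean ≈ 327.235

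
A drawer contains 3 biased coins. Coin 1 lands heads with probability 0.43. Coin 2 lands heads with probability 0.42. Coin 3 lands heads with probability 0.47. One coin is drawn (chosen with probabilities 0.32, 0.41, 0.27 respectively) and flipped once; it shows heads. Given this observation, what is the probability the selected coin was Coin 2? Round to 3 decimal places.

Posterior probability ≈ 0.394

P(heads|C1) = 0.43; P(heads|C2) = 0.42; P(heads|C3) = 0.47.
Prior × likelihood for each source: 0.32·0.43=0.1376, 0.41·0.42=0.1722, 0.27·0.47=0.1269. Summing gives P(heads) = 0.43670.
P(Coin 2 | heads) = 0.1722 / 0.43670 = 0.394.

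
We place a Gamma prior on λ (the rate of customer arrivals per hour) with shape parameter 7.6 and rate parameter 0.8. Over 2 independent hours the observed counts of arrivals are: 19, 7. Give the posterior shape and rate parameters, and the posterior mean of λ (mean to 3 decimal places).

Posterior: Gamma(shape=33.6, rate=2.8); mean ≈ 12.000

The Poisson likelihood adds the total count to the shape and the number of exposure periods to the rate. Here ∑xᵢ = 26 and n = 2, so shape 7.6→33.6 and rate 0.8→2.8.
Posterior mean = shape/rate = 33.6/2.8 = 12.000.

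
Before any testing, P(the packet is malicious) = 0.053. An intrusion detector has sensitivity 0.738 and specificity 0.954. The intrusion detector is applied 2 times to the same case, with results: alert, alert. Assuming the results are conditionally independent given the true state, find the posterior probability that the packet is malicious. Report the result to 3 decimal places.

Posterior P(H) ≈ 0.935

Let H be the event that the packet is malicious; start with P(H) = 0.053. P('alert'|H) = 0.738, P('alert'|¬H) = 0.046.
Update on result 1 ('alert'): P(H) ← 0.738·0.0530 / (0.738·0.0530 + 0.046·0.9470) = 0.039114/0.082676 = 0.4731.
Update on result 2 ('alert'): P(H) ← 0.738·0.4731 / (0.738·0.4731 + 0.046·0.5269) = 0.34915/0.37339 = 0.9351.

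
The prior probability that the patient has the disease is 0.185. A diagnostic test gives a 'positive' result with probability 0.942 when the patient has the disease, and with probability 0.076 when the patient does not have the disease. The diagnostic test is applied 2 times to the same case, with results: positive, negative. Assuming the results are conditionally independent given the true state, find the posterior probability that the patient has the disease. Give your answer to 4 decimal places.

Posterior P(H) ≈ 0.1501

With H the event that the patient has the disease, the joint likelihood of the observed sequence is P(data|H) = 0.942·0.058 = 0.054636 and P(data|¬H) = 0.076·0.924 = 0.070224.
Bayes: P(H|data) = 0.185·0.054636 / (0.185·0.054636 + 0.815·0.070224) = 0.010108/0.067340 = 0.1501.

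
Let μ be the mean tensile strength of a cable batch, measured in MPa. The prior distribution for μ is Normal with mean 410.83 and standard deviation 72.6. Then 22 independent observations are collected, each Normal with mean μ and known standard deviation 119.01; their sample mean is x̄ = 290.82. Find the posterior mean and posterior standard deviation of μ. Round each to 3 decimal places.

Posterior mean ≈ 303.883; posterior SD ≈ 23.952

With known σ, the Normal prior is conjugate. Weight on the data is w = (n/σ²)/(n/σ² + 1/τ₀²) = 0.00155330/(0.00155330+0.00018973) = 0.89115.
Posterior mean = w·x̄ + (1−w)·μ₀ = 0.89115·290.82 + 0.10885·410.83 = 303.883. Posterior variance = 1/(0.00155330+0.00018973) = 573.714, so SD = 23.952.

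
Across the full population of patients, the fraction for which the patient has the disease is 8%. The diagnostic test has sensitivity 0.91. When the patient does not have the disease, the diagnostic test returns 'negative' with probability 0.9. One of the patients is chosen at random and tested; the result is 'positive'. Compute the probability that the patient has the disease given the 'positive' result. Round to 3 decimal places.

P(H | E) ≈ 0.442

Let H be the event that the patient has the disease. P(H) = 0.08, so P(¬H) = 0.92. With E the 'positive' result, P(E|H) = 0.91 and P(E|¬H) = 0.1.
P(E) = 0.91·0.08 + 0.1·0.92 = 0.072800 + 0.092000 = 0.16480.
By Bayes' theorem, P(H|E) = 0.072800 / 0.16480 = 0.442.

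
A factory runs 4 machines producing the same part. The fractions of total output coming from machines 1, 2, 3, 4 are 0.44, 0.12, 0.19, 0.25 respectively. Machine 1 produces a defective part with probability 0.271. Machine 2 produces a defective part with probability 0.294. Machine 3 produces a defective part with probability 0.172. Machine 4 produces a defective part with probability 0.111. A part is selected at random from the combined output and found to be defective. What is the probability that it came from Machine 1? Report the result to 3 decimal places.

P(defective|M1) = 0.271; P(defective|M2) = 0.294; P(defective|M3) = 0.172; P(defective|M4) = 0.111.
Prior × likelihood for each source: 0.44·0.271=0.1192, 0.12·0.294=0.03528, 0.19·0.172=0.03268, 0.25·0.111=0.02775. Summing gives P(defective) = 0.21495.
P(Machine 1 | defective) = 0.1192 / 0.21495 = 0.555.

Posterior probability ≈ 0.555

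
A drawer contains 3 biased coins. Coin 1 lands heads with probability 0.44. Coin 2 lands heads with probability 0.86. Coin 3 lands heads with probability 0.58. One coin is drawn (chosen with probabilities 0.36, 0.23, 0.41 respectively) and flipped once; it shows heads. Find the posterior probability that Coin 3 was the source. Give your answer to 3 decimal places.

Posterior probability ≈ 0.400

P(heads|C1) = 0.44; P(heads|C2) = 0.86; P(heads|C3) = 0.58.
Prior × likelihood for each source: 0.36·0.44=0.1584, 0.23·0.86=0.1978, 0.41·0.58=0.2378. Summing gives P(heads) = 0.59400.
P(Coin 3 | heads) = 0.2378 / 0.59400 = 0.400.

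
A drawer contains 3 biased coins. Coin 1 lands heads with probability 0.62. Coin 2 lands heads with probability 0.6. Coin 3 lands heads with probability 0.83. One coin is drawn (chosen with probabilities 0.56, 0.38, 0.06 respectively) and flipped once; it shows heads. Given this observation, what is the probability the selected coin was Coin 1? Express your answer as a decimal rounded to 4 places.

Posterior probability ≈ 0.5555

Tabulate prior·likelihood by source: [1] prior 0.56, lik 0.62, product 0.3472; [2] prior 0.38, lik 0.6, product 0.2280; [3] prior 0.06, lik 0.83, product 0.04980.
Normalizing constant = 0.62500; the posterior for Coin 1 is its product over the sum, 0.3472/0.62500 = 0.5555.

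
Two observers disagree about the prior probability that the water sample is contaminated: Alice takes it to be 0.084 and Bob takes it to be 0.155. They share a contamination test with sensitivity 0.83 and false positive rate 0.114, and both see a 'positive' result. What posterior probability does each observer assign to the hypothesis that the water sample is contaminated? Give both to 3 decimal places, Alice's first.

The likelihood ratio for a 'positive' result is 0.83/0.114 = 7.2807.
Alice: prior odds 0.084/0.916 = 0.091703; posterior odds 0.66766; posterior probability 0.400.
Bob: prior odds 0.155/0.845 = 0.18343; posterior odds 1.3355; posterior probability 0.572.

Alice: 0.400; Bob: 0.572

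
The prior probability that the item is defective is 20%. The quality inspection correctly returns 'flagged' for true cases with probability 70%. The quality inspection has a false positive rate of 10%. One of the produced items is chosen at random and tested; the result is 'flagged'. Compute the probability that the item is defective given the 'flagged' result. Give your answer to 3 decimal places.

P(H | E) ≈ 0.636

Write H for 'the item is defective'. Prior odds H:¬H = 0.2/0.8 = 0.25000. For the 'flagged' outcome, the likelihood ratio is 0.7/0.1 = 7.0000.
Posterior odds = 0.25000 × 7.0000 = 1.7500, so P(H|E) = 1.7500/(1+1.7500) = 0.636.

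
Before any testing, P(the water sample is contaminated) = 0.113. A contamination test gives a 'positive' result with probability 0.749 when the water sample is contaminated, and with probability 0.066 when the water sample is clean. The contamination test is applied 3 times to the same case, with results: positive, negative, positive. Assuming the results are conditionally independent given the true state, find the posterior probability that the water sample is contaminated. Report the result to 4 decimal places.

With H the event that the water sample is contaminated, the joint likelihood of the observed sequence is P(data|H) = 0.749·0.251·0.749 = 0.14081 and P(data|¬H) = 0.066·0.934·0.066 = 0.0040685.
Bayes: P(H|data) = 0.113·0.14081 / (0.113·0.14081 + 0.887·0.0040685) = 0.015912/0.019520 = 0.8151.

Posterior P(H) ≈ 0.8151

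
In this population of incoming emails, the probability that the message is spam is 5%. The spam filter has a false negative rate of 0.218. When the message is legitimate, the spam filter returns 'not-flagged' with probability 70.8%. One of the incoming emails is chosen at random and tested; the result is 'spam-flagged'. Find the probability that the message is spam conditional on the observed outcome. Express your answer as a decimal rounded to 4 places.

P(H | E) ≈ 0.1235

Let H be the event that the message is spam. P(H) = 0.05, so P(¬H) = 0.95. With E the 'spam-flagged' result, P(E|H) = 0.782 and P(E|¬H) = 0.292.
P(E) = 0.782·0.05 + 0.292·0.95 = 0.039100 + 0.27740 = 0.31650.
By Bayes' theorem, P(H|E) = 0.039100 / 0.31650 = 0.1235.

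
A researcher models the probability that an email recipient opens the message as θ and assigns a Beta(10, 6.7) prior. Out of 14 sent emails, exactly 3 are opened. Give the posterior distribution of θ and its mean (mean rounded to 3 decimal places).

The binomial likelihood is conjugate to the Beta prior: with 3 successes and 11 failures, the posterior is Beta(10+3, 6.7+11) = Beta(13, 17.7).
Posterior mean = α/(α+β) = 13/30.7 = 0.423.

Posterior: Beta(13, 17.7); mean ≈ 0.423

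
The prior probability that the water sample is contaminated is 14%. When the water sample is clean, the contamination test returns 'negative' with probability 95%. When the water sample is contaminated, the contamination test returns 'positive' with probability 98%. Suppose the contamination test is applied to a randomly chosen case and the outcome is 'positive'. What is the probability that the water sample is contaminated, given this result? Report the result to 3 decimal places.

Write H for 'the water sample is contaminated'. Prior odds H:¬H = 0.14/0.86 = 0.16279. For the 'positive' outcome, the likelihood ratio is 0.98/0.05 = 19.600.
Posterior odds = 0.16279 × 19.600 = 3.1907, so P(H|E) = 3.1907/(1+3.1907) = 0.761.

P(H | E) ≈ 0.761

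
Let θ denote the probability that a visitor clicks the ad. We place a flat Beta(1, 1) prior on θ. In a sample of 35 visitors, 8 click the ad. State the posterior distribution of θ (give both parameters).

Observing 8 successes and 27 failures updates Beta(1, 1) by adding the success and failure counts to the two shape parameters: α = 1+8 = 9, β = 1+27 = 28.

Posterior: Beta(9, 28)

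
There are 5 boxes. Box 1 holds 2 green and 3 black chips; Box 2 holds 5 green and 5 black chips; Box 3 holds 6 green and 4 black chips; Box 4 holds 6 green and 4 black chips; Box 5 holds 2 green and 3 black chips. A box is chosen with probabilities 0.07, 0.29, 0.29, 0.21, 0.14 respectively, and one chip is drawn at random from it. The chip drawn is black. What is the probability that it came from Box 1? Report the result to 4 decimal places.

Posterior probability ≈ 0.0892

P(black|Box 1) = 0.6; P(black|Box 2) = 0.5; P(black|Box 3) = 0.4; P(black|Box 4) = 0.4; P(black|Box 5) = 0.6.
Prior × likelihood for each source: 0.07·0.6=0.04200, 0.29·0.5=0.1450, 0.29·0.4=0.1160, 0.21·0.4=0.08400, 0.14·0.6=0.08400. Summing gives P(black) = 0.47100.
P(Box 1 | black) = 0.04200 / 0.47100 = 0.0892.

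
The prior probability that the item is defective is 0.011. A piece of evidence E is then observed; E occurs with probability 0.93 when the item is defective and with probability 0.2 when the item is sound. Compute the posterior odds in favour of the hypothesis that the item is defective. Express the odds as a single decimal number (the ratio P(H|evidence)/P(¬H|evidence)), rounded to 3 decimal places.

Prior odds = 0.011/(1−0.011) = 0.011122. In log-odds, ln(0.011122) = -4.4988.
Add log likelihood ratio: ln(4.6500) = 1.5369.
Posterior log-odds = -2.9619, so posterior odds = exp(-2.9619) = 0.051719.

Posterior odds ≈ 0.052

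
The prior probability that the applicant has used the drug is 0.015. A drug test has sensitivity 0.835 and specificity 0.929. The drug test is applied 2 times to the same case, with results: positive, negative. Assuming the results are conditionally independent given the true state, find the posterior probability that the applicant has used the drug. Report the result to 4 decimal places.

With H the event that the applicant has used the drug, the joint likelihood of the observed sequence is P(data|H) = 0.835·0.165 = 0.13778 and P(data|¬H) = 0.071·0.929 = 0.065959.
Bayes: P(H|data) = 0.015·0.13778 / (0.015·0.13778 + 0.985·0.065959) = 0.0020666/0.067036 = 0.0308.

Posterior P(H) ≈ 0.0308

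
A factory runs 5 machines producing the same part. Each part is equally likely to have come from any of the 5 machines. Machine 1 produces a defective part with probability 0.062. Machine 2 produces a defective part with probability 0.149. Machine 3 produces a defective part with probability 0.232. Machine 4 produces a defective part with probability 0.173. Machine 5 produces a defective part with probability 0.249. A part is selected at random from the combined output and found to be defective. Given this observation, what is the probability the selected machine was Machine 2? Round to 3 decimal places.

P(defective|M1) = 0.062; P(defective|M2) = 0.149; P(defective|M3) = 0.232; P(defective|M4) = 0.173; P(defective|M5) = 0.249.
Prior × likelihood for each source: 0.2·0.062=0.01240, 0.2·0.149=0.02980, 0.2·0.232=0.04640, 0.2·0.173=0.03460, 0.2·0.249=0.04980. Summing gives P(defective) = 0.17300.
P(Machine 2 | defective) = 0.02980 / 0.17300 = 0.172.

Posterior probability ≈ 0.172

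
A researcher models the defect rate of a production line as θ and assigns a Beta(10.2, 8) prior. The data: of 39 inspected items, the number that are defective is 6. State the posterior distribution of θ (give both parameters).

Posterior: Beta(16.2, 41)

Observing 6 successes and 33 failures updates Beta(10.2, 8) by adding the success and failure counts to the two shape parameters: α = 10.2+6 = 16.2, β = 8+33 = 41.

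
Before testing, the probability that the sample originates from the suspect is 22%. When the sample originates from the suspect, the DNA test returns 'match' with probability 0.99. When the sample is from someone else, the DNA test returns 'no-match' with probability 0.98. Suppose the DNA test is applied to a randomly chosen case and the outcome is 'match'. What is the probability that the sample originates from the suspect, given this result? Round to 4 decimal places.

Let H be the event that the sample originates from the suspect. P(H) = 0.22, so P(¬H) = 0.78. With E the 'match' result, P(E|H) = 0.99 and P(E|¬H) = 0.02.
P(E) = 0.99·0.22 + 0.02·0.78 = 0.21780 + 0.015600 = 0.23340.
By Bayes' theorem, P(H|E) = 0.21780 / 0.23340 = 0.9332.

P(H | E) ≈ 0.9332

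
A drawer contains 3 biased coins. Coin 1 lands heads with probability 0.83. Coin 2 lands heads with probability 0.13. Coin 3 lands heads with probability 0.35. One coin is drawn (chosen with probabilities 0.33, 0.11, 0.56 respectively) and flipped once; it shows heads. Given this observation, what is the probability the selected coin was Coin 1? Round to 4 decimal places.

Tabulate prior·likelihood by source: [1] prior 0.33, lik 0.83, product 0.2739; [2] prior 0.11, lik 0.13, product 0.01430; [3] prior 0.56, lik 0.35, product 0.1960.
Normalizing constant = 0.48420; the posterior for Coin 1 is its product over the sum, 0.2739/0.48420 = 0.5657.

Posterior probability ≈ 0.5657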